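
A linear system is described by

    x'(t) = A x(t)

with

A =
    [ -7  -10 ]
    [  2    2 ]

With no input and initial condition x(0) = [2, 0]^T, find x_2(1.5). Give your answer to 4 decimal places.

det(sI - A) = s^2 - (tr A)s + det A, with tr A = (-7) + 2 = -5 and det A = (-7)·2 - (-10)·2 = -14 - (-20) = 6.
So p(s) = det(sI - A) = s^2 + 5s + 6.
Factor s^2 + 5s + 6: two numbers with sum -5 and product 6 are -2 and -3, so s^2 + 5s + 6 = (s + 2)(s + 3).
Hence p(s) = (s + 2) (s + 3), with roots -3, -2.
The eigenvalues -3, -2 are distinct and real, so A is diagonalisable and x(t) = e^{At} x(0) = V diag(e^{λ_i t}) V^{-1} x(0), where the columns of V are the eigenvectors.
λ = -3: A - (-3)I = [[-4, -10], [2, 5]]. Row 1 gives (-4)·v1 + (-10)·v2 = 0, so take v_1 = [5, -2]^T.
λ = -2: A - (-2)I = [[-5, -10], [2, 4]]. Row 1 gives (-5)·v1 + (-10)·v2 = 0, so take v_2 = [-2, 1]^T.
V = [v_1 v_2] = [[5, -2], [-2, 1]] has det V = 1, so V^{-1} = adj(V)/det V = [[1, 2], [2, 5]].
Modal coordinates z(0) = V^{-1} x(0): 1·2 + 2·0 = 2; 2·2 + 5·0 = 4; so z(0) = [2, 4]^T.
x_2(t) = Σ_i (v_i)_2 · z_i(0) · e^{λ_i t} (row 2 of V times the modal terms).
x_2(1.5) = (-2)·2·e^{-3·1.5} + 1·4·e^{-2·1.5} = (-4)·0.011109 + 4·0.049787 = 0.1547.

0.1547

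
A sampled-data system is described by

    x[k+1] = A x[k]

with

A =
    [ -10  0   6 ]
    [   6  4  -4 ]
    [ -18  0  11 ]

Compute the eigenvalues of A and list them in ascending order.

-1, 2, 4

det(zI - A) = z^3 - (tr A)z^2 + (M11 + M22 + M33)z - det A, where Mii is the 2×2 principal minor of A obtained by deleting row i and column i.
tr A = (-10) + 4 + 11 = 5; M11 = 4·11 - (-4)·0 = 44 - 0 = 44; M22 = (-10)·11 - 6·(-18) = -110 - (-108) = -2; M33 = (-10)·4 - 0·6 = -40 - 0 = -40; sum of minors = 2.
det A = (-10)·(4·11 - (-4)·0) - 0·(6·11 - (-4)·(-18)) + 6·(6·0 - 4·(-18)) = (-10)·44 - 0·(-6) + 6·72 = -8.
So p(z) = det(zI - A) = z^3 - 5z^2 + 2z + 8.
Rational-root test: any integer root divides 8. Testing small divisors, z = -1 works: p(-1) = -1 + (-5) + (-2) + 8 = 0, so (z + 1) is a factor.
Dividing, p(z) = (z + 1)(z^2 - 6z + 8).
Factor z^2 - 6z + 8: two numbers with sum 6 and product 8 are 4 and 2, so z^2 - 6z + 8 = (z - 4)(z - 2).
Hence p(z) = (z - 4) (z - 2) (z + 1), with roots -1, 2, 4.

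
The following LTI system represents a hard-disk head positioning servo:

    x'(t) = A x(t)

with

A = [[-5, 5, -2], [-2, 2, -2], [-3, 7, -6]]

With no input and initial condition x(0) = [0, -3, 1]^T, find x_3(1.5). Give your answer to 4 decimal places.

det(sI - A) = s^3 - (tr A)s^2 + (M11 + M22 + M33)s - det A, where Mii is the 2×2 principal minor of A obtained by deleting row i and column i.
tr A = (-5) + 2 + (-6) = -9; M11 = 2·(-6) - (-2)·7 = -12 - (-14) = 2; M22 = (-5)·(-6) - (-2)·(-3) = 30 - 6 = 24; M33 = (-5)·2 - 5·(-2) = -10 - (-10) = 0; sum of minors = 26.
det A = (-5)·(2·(-6) - (-2)·7) - 5·((-2)·(-6) - (-2)·(-3)) + (-2)·((-2)·7 - 2·(-3)) = (-5)·2 - 5·6 + (-2)·(-8) = -24.
So p(s) = det(sI - A) = s^3 + 9s^2 + 26s + 24.
Rational-root test: any integer root divides 24. Testing small divisors, s = -2 works: p(-2) = -8 + 36 + (-52) + 24 = 0, so (s + 2) is a factor.
Dividing, p(s) = (s + 2)(s^2 + 7s + 12).
Factor s^2 + 7s + 12: two numbers with sum -7 and product 12 are -3 and -4, so s^2 + 7s + 12 = (s + 3)(s + 4).
Hence p(s) = (s + 2) (s + 3) (s + 4), with roots -4, -3, -2.
The eigenvalues -4, -3, -2 are distinct and real, so A is diagonalisable and x(t) = e^{At} x(0) = V diag(e^{λ_i t}) V^{-1} x(0), where the columns of V are the eigenvectors.
λ = -4: A - (-4)I = [[-1, 5, -2], [-2, 6, -2], [-3, 7, -2]]. v must be orthogonal to every row; (row 1) × (row 2) = [2, 2, 4], so take v_1 = [1, 1, 2]^T.
λ = -3: A - (-3)I = [[-2, 5, -2], [-2, 5, -2], [-3, 7, -3]]. v must be orthogonal to every row; (row 1) × (row 3) = [-1, 0, 1], so take v_2 = [1, 0, -1]^T.
λ = -2: A - (-2)I = [[-3, 5, -2], [-2, 4, -2], [-3, 7, -4]]. v must be orthogonal to every row; (row 1) × (row 2) = [-2, -2, -2], so take v_3 = [1, 1, 1]^T.
V = [v_1 v_2 v_3] = [[1, 1, 1], [1, 0, 1], [2, -1, 1]] has det V = 1, so V^{-1} = adj(V)/det V = [[1, -2, 1], [1, -1, 0], [-1, 3, -1]].
Modal coordinates z(0) = V^{-1} x(0): 1·0 + (-2)·(-3) + 1·1 = 7; 1·0 + (-1)·(-3) + 0·1 = 3; (-1)·0 + 3·(-3) + (-1)·1 = -10; so z(0) = [7, 3, -10]^T.
x_3(t) = Σ_i (v_i)_3 · z_i(0) · e^{λ_i t} (row 3 of V times the modal terms).
x_3(1.5) = 2·7·e^{-4·1.5} + (-1)·3·e^{-3·1.5} + 1·(-10)·e^{-2·1.5} = 14·0.002479 + (-3)·0.011109 + (-10)·0.049787 = -0.4965.

-0.4965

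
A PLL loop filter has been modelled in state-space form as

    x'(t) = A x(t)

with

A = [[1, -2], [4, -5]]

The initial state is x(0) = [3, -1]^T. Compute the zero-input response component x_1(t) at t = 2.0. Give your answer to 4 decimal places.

0.9374

det(sI - A) = s^2 - (tr A)s + det A, with tr A = 1 + (-5) = -4 and det A = 1·(-5) - (-2)·4 = -5 - (-8) = 3.
So p(s) = det(sI - A) = s^2 + 4s + 3.
Factor s^2 + 4s + 3: two numbers with sum -4 and product 3 are -1 and -3, so s^2 + 4s + 3 = (s + 1)(s + 3).
Hence p(s) = (s + 1) (s + 3), with roots -3, -1.
The eigenvalues -3, -1 are distinct and real, so A is diagonalisable and x(t) = e^{At} x(0) = V diag(e^{λ_i t}) V^{-1} x(0), where the columns of V are the eigenvectors.
λ = -3: A - (-3)I = [[4, -2], [4, -2]]. Row 1 gives 4·v1 + (-2)·v2 = 0, so take v_1 = [1, 2]^T.
λ = -1: A - (-1)I = [[2, -2], [4, -4]]. Row 1 gives 2·v1 + (-2)·v2 = 0, so take v_2 = [-1, -1]^T.
V = [v_1 v_2] = [[1, -1], [2, -1]] has det V = 1, so V^{-1} = adj(V)/det V = [[-1, 1], [-2, 1]].
Modal coordinates z(0) = V^{-1} x(0): (-1)·3 + 1·(-1) = -4; (-2)·3 + 1·(-1) = -7; so z(0) = [-4, -7]^T.
x_1(t) = Σ_i (v_i)_1 · z_i(0) · e^{λ_i t} (row 1 of V times the modal terms).
x_1(2.0) = 1·(-4)·e^{-3·2.0} + (-1)·(-7)·e^{-1·2.0} = (-4)·0.002479 + 7·0.135335 = 0.9374.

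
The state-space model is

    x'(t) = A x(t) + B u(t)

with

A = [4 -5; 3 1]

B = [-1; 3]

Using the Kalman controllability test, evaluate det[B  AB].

57

AB = [[-19], [0]]
Controllability matrix C = [B  AB] = [[-1, -19], [3, 0]]
det(C) = (-1)·0 - (-19)·3 = 0 - (-57) = 57
Since det(C) ≠ 0, rank(C) = 2 and the system is completely controllable.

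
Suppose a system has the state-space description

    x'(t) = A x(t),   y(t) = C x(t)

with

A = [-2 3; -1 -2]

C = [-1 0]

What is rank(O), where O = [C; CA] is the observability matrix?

2

CA = [[2, -3]]
Observability matrix O = [C; CA] = [[-1, 0], [2, -3]]
det(O) = (-1)·(-3) - 0·2 = 3 - 0 = 3 ≠ 0, so rank(O) = 2.
rank(O) = 2 = n, so the pair (A, C) is completely observable.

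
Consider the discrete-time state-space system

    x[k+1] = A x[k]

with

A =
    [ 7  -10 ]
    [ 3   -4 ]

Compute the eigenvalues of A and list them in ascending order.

1, 2

det(zI - A) = z^2 - (tr A)z + det A, with tr A = 7 + (-4) = 3 and det A = 7·(-4) - (-10)·3 = -28 - (-30) = 2.
So p(z) = det(zI - A) = z^2 - 3z + 2.
Factor z^2 - 3z + 2: two numbers with sum 3 and product 2 are 2 and 1, so z^2 - 3z + 2 = (z - 2)(z - 1).
Hence p(z) = (z - 2) (z - 1), with roots 1, 2.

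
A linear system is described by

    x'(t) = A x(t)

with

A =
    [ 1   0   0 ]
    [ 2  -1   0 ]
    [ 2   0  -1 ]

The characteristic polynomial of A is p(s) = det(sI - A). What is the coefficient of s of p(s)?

-1

Expand det(sI - A) for the 3×3 matrix.
p(s) = s^3 + s^2 - s - 1.
(Check: constant term = det(-A) = (-1)^3 det A = -1; coefficient of s^2 = -tr A = 1.)
The coefficient of s is -1.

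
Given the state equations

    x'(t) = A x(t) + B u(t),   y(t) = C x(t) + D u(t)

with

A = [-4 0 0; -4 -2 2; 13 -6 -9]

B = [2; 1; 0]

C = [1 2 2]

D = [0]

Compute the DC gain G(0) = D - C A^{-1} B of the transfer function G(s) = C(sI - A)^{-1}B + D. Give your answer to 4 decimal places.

2.0333

G(0) = C(-A)^{-1}B + D = -C A^{-1} B + D.
det A = -120, so A^{-1} = (1/-120)·adj(A) = [[-1/4, 0, 0], [1/12, -3/10, -1/15], [-5/12, 1/5, -1/15]]
A^{-1} B = [-1/2, -2/15, -19/30]^T
C A^{-1} B = -61/30
G(0) = D - C A^{-1} B = 0 - (-61/30) = 61/30 ≈ 2.0333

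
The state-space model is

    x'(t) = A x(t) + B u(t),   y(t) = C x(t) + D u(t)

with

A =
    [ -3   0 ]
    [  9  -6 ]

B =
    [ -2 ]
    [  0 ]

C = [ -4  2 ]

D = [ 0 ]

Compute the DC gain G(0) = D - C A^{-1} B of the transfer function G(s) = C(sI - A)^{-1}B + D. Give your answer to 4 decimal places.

0.6667

G(0) = C(-A)^{-1}B + D = -C A^{-1} B + D.
det A = 18, so A^{-1} = (1/18)·adj(A) = [[-1/3, 0], [-1/2, -1/6]]
A^{-1} B = [2/3, 1]^T
C A^{-1} B = -2/3
G(0) = D - C A^{-1} B = 0 - (-2/3) = 2/3 ≈ 0.6667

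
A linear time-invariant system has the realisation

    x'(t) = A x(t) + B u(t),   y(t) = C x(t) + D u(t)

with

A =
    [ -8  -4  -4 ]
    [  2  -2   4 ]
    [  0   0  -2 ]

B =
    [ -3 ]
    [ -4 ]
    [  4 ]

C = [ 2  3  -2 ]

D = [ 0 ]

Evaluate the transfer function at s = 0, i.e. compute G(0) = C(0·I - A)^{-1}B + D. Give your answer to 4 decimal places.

G(0) = C(-A)^{-1}B + D = -C A^{-1} B + D.
det A = -48, so A^{-1} = (1/-48)·adj(A) = [[-1/12, 1/6, 1/2], [-1/12, -1/3, -1/2], [0, 0, -1/2]]
A^{-1} B = [19/12, -5/12, -2]^T
C A^{-1} B = 71/12
G(0) = D - C A^{-1} B = 0 - (71/12) = -71/12 ≈ -5.9167

-5.9167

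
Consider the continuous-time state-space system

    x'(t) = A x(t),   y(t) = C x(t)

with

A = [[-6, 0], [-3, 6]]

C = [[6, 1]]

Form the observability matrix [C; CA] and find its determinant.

75

CA = [[-39, 6]]
Observability matrix O = [C; CA] = [[6, 1], [-39, 6]]
det(O) = 6·6 - 1·(-39) = 36 - (-39) = 75
Since det(O) ≠ 0, rank(O) = 2 and the system is completely observable.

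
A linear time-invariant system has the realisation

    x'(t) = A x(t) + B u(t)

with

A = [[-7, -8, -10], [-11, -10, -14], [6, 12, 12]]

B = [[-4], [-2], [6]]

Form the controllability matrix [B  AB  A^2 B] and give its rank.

AB = [[-16], [-20], [24]]
A^2B = [[32], [40], [-48]]
Controllability matrix C = [B  AB  A^2B] = [[-4, -16, 32], [-2, -20, 40], [6, 24, -48]]
The rows r1, r2, r3 of C are linearly dependent: 3·r1 + 2·r3 = 0 (check each entry), so rank(C) ≤ 2.
The 2×2 minor from rows 1, 2, columns 1, 2 is (-4)·(-20) - (-16)·(-2) = 80 - 32 = 48 ≠ 0, so rank(C) = 2.
rank(C) = 2 < n = 3, so the pair (A, B) is not completely controllable.

2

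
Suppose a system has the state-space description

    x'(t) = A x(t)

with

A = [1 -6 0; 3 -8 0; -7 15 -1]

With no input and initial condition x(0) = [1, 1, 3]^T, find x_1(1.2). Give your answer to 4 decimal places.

0.0025

det(sI - A) = s^3 - (tr A)s^2 + (M11 + M22 + M33)s - det A, where Mii is the 2×2 principal minor of A obtained by deleting row i and column i.
tr A = 1 + (-8) + (-1) = -8; M11 = (-8)·(-1) - 0·15 = 8 - 0 = 8; M22 = 1·(-1) - 0·(-7) = -1 - 0 = -1; M33 = 1·(-8) - (-6)·3 = -8 - (-18) = 10; sum of minors = 17.
det A = 1·((-8)·(-1) - 0·15) - (-6)·(3·(-1) - 0·(-7)) + 0·(3·15 - (-8)·(-7)) = 1·8 - (-6)·(-3) + 0·(-11) = -10.
So p(s) = det(sI - A) = s^3 + 8s^2 + 17s + 10.
Rational-root test: any integer root divides 10. Testing small divisors, s = -1 works: p(-1) = -1 + 8 + (-17) + 10 = 0, so (s + 1) is a factor.
Dividing, p(s) = (s + 1)(s^2 + 7s + 10).
Factor s^2 + 7s + 10: two numbers with sum -7 and product 10 are -2 and -5, so s^2 + 7s + 10 = (s + 2)(s + 5).
Hence p(s) = (s + 1) (s + 2) (s + 5), with roots -5, -2, -1.
The eigenvalues -5, -2, -1 are distinct and real, so A is diagonalisable and x(t) = e^{At} x(0) = V diag(e^{λ_i t}) V^{-1} x(0), where the columns of V are the eigenvectors.
λ = -5: A - (-5)I = [[6, -6, 0], [3, -3, 0], [-7, 15, 4]]. v must be orthogonal to every row; (row 1) × (row 3) = [-24, -24, 48], so take v_1 = [-1, -1, 2]^T.
λ = -2: A - (-2)I = [[3, -6, 0], [3, -6, 0], [-7, 15, 1]]. v must be orthogonal to every row; (row 1) × (row 3) = [-6, -3, 3], so take v_2 = [2, 1, -1]^T.
λ = -1: A - (-1)I = [[2, -6, 0], [3, -7, 0], [-7, 15, 0]]. v must be orthogonal to every row; (row 1) × (row 2) = [0, 0, 4], so take v_3 = [0, 0, 1]^T.
V = [v_1 v_2 v_3] = [[-1, 2, 0], [-1, 1, 0], [2, -1, 1]] has det V = 1, so V^{-1} = adj(V)/det V = [[1, -2, 0], [1, -1, 0], [-1, 3, 1]].
Modal coordinates z(0) = V^{-1} x(0): 1·1 + (-2)·1 + 0·3 = -1; 1·1 + (-1)·1 + 0·3 = 0; (-1)·1 + 3·1 + 1·3 = 5; so z(0) = [-1, 0, 5]^T.
x_1(t) = Σ_i (v_i)_1 · z_i(0) · e^{λ_i t} (row 1 of V times the modal terms).
x_1(1.2) = (-1)·(-1)·e^{-5·1.2} + 2·0·e^{-2·1.2} + 0·5·e^{-1·1.2} = 1·0.002479 + 0·0.090718 + 0·0.301194 = 0.0025.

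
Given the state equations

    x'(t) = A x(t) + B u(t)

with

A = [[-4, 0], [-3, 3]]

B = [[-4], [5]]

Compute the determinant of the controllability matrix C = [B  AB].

-188

AB = [[16], [27]]
Controllability matrix C = [B  AB] = [[-4, 16], [5, 27]]
det(C) = (-4)·27 - 16·5 = -108 - 80 = -188
Since det(C) ≠ 0, rank(C) = 2 and the system is completely controllable.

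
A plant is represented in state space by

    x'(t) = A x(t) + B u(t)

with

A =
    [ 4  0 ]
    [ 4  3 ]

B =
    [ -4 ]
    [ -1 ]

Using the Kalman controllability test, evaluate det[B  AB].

60

AB = [[-16], [-19]]
Controllability matrix C = [B  AB] = [[-4, -16], [-1, -19]]
det(C) = (-4)·(-19) - (-16)·(-1) = 76 - 16 = 60
Since det(C) ≠ 0, rank(C) = 2 and the system is completely controllable.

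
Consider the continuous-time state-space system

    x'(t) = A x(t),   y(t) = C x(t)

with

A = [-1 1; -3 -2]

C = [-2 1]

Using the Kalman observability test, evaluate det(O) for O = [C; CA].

9

CA = [[-1, -4]]
Observability matrix O = [C; CA] = [[-2, 1], [-1, -4]]
det(O) = (-2)·(-4) - 1·(-1) = 8 - (-1) = 9
Since det(O) ≠ 0, rank(O) = 2 and the system is completely observable.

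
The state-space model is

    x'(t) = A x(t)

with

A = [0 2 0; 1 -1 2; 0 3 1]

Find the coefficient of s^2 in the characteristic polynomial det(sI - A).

Expand det(sI - A) for the 3×3 matrix.
p(s) = s^3 - 9s + 2.
(Check: constant term = det(-A) = (-1)^3 det A = 2; coefficient of s^2 = -tr A = 0.)
The coefficient of s^2 is 0.

0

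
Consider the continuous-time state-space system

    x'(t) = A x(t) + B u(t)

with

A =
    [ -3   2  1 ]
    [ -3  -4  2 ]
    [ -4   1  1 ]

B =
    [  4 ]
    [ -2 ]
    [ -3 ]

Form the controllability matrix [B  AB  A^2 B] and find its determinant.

4437

AB = [[-19], [-10], [-21]]
A^2B = [[16], [55], [45]]
Controllability matrix C = [B  AB  A^2B] = [[4, -19, 16], [-2, -10, 55], [-3, -21, 45]]
Expanding along the first row, det(C) = 4·((-10)·45 - 55·(-21)) - (-19)·((-2)·45 - 55·(-3)) + 16·((-2)·(-21) - (-10)·(-3)) = 4·705 - (-19)·75 + 16·12 = 4437
Since det(C) ≠ 0, rank(C) = 3 and the system is completely controllable.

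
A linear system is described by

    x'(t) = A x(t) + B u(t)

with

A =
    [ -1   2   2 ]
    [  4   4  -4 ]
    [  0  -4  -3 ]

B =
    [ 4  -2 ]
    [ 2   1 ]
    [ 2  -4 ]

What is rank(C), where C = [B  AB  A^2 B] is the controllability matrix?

3

AB = [[4, -4], [16, 12], [-14, 8]]
A^2B = [[0, 44], [136, 0], [-22, -72]]
Controllability matrix C = [B  AB  A^2B] = [[4, -2, 4, -4, 0, 44], [2, 1, 16, 12, 136, 0], [2, -4, -14, 8, -22, -72]]
Take the 3×3 submatrix of C formed by columns 1, 2, 3: [[4, -2, 4], [2, 1, 16], [2, -4, -14]]. Its determinant is 4·(1·(-14) - 16·(-4)) - (-2)·(2·(-14) - 16·2) + 4·(2·(-4) - 1·2) = 4·50 - (-2)·(-60) + 4·(-10) = 40 ≠ 0.
So rank(C) ≥ 3; since C has 3 rows, rank(C) = 3.
rank(C) = 3 = n, so the pair (A, B) is completely controllable.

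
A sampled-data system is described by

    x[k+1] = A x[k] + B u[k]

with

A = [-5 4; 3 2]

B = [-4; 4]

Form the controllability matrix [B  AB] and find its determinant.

-128

AB = [[36], [-4]]
Controllability matrix C = [B  AB] = [[-4, 36], [4, -4]]
det(C) = (-4)·(-4) - 36·4 = 16 - 144 = -128
Since det(C) ≠ 0, rank(C) = 2 and the system is completely controllable.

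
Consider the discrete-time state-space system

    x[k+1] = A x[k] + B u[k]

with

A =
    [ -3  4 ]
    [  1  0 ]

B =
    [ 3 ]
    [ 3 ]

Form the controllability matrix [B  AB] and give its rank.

1

AB = [[3], [3]]
Controllability matrix C = [B  AB] = [[3, 3], [3, 3]]
Every column of C is a scalar multiple of column 1 = [3, 3] (multipliers 1, 1), so the columns span a one-dimensional space.
C ≠ 0, hence rank(C) = 1.
rank(C) = 1 < n = 2, so the pair (A, B) is not completely controllable.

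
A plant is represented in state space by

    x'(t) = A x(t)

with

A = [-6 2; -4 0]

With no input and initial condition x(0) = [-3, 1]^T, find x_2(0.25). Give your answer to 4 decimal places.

2.2771

det(sI - A) = s^2 - (tr A)s + det A, with tr A = (-6) + 0 = -6 and det A = (-6)·0 - 2·(-4) = 0 - (-8) = 8.
So p(s) = det(sI - A) = s^2 + 6s + 8.
Factor s^2 + 6s + 8: two numbers with sum -6 and product 8 are -2 and -4, so s^2 + 6s + 8 = (s + 2)(s + 4).
Hence p(s) = (s + 2) (s + 4), with roots -4, -2.
The eigenvalues -4, -2 are distinct and real, so A is diagonalisable and x(t) = e^{At} x(0) = V diag(e^{λ_i t}) V^{-1} x(0), where the columns of V are the eigenvectors.
λ = -4: A - (-4)I = [[-2, 2], [-4, 4]]. Row 1 gives (-2)·v1 + 2·v2 = 0, so take v_1 = [1, 1]^T.
λ = -2: A - (-2)I = [[-4, 2], [-4, 2]]. Row 1 gives (-4)·v1 + 2·v2 = 0, so take v_2 = [1, 2]^T.
V = [v_1 v_2] = [[1, 1], [1, 2]] has det V = 1, so V^{-1} = adj(V)/det V = [[2, -1], [-1, 1]].
Modal coordinates z(0) = V^{-1} x(0): 2·(-3) + (-1)·1 = -7; (-1)·(-3) + 1·1 = 4; so z(0) = [-7, 4]^T.
x_2(t) = Σ_i (v_i)_2 · z_i(0) · e^{λ_i t} (row 2 of V times the modal terms).
x_2(0.25) = 1·(-7)·e^{-4·0.25} + 2·4·e^{-2·0.25} = (-7)·0.367879 + 8·0.606531 = 2.2771.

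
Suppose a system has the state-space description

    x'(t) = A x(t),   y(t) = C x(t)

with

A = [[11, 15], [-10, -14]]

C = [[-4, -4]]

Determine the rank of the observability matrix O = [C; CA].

CA = [[-4, -4]]
Observability matrix O = [C; CA] = [[-4, -4], [-4, -4]]
Every row of O is a scalar multiple of row 1 = [-4, -4] (multipliers 1, 1), so the rows span a one-dimensional space.
O ≠ 0, hence rank(O) = 1.
rank(O) = 1 < n = 2, so the pair (A, C) is not completely observable.

1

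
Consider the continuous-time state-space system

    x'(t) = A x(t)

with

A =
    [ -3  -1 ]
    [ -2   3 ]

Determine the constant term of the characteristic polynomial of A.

-11

For a 2×2 matrix, det(sI - A) = s^2 - (tr A)s + det A.
tr A = 0, det A = -11.
So p(s) = s^2 - 11.
The constant term is -11.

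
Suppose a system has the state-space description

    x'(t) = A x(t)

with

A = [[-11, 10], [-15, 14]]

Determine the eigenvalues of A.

det(sI - A) = s^2 - (tr A)s + det A, with tr A = (-11) + 14 = 3 and det A = (-11)·14 - 10·(-15) = -154 - (-150) = -4.
So p(s) = det(sI - A) = s^2 - 3s - 4.
Factor s^2 - 3s - 4: two numbers with sum 3 and product -4 are 4 and -1, so s^2 - 3s - 4 = (s - 4)(s + 1).
Hence p(s) = (s - 4) (s + 1), with roots -1, 4.
At least one eigenvalue has non-negative real part, so the system is not asymptotically stable.

-1, 4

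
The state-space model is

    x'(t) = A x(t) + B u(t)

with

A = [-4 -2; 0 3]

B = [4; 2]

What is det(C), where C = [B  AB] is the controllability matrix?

64

AB = [[-20], [6]]
Controllability matrix C = [B  AB] = [[4, -20], [2, 6]]
det(C) = 4·6 - (-20)·2 = 24 - (-40) = 64
Since det(C) ≠ 0, rank(C) = 2 and the system is completely controllable.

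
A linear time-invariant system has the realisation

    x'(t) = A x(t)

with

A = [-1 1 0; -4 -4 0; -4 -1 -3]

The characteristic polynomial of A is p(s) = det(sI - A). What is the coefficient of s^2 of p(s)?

8

Expand det(sI - A) for the 3×3 matrix.
p(s) = s^3 + 8s^2 + 23s + 24.
(Check: constant term = det(-A) = (-1)^3 det A = 24; coefficient of s^2 = -tr A = 8.)
The coefficient of s^2 is 8.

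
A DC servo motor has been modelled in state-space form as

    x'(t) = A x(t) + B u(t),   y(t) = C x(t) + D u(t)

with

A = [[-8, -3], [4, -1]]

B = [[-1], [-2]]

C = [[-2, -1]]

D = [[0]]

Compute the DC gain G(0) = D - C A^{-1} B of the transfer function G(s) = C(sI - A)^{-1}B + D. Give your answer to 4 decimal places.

0.5000

G(0) = C(-A)^{-1}B + D = -C A^{-1} B + D.
det A = 20, so A^{-1} = (1/20)·adj(A) = [[-1/20, 3/20], [-1/5, -2/5]]
A^{-1} B = [-1/4, 1]^T
C A^{-1} B = -1/2
G(0) = D - C A^{-1} B = 0 - (-1/2) = 1/2 ≈ 0.5000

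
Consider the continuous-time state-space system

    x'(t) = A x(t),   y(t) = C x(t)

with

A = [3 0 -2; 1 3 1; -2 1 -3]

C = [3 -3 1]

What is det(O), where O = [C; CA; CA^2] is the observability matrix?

CA = [[4, -8, -12]]
CA^2 = [[28, -36, 20]]
Observability matrix O = [C; CA; CA^2] = [[3, -3, 1], [4, -8, -12], [28, -36, 20]]
Expanding along the first row, det(O) = 3·((-8)·20 - (-12)·(-36)) - (-3)·(4·20 - (-12)·28) + 1·(4·(-36) - (-8)·28) = 3·(-592) - (-3)·416 + 1·80 = -448
Since det(O) ≠ 0, rank(O) = 3 and the system is completely observable.

-448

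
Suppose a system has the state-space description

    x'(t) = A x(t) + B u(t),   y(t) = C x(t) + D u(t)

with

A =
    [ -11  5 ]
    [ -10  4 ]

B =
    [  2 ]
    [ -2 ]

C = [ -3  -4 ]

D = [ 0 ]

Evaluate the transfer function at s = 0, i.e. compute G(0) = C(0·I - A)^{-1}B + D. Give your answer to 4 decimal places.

37.0000

G(0) = C(-A)^{-1}B + D = -C A^{-1} B + D.
det A = 6, so A^{-1} = (1/6)·adj(A) = [[2/3, -5/6], [5/3, -11/6]]
A^{-1} B = [3, 7]^T
C A^{-1} B = -37
G(0) = D - C A^{-1} B = 0 - (-37) = 37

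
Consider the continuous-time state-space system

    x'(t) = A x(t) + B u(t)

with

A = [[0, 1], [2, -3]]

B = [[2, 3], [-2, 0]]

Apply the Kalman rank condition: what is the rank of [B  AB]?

AB = [[-2, 0], [10, 6]]
Controllability matrix C = [B  AB] = [[2, 3, -2, 0], [-2, 0, 10, 6]]
Take the 2×2 submatrix of C formed by columns 1, 2: [[2, 3], [-2, 0]]. Its determinant is 2·0 - 3·(-2) = 0 - (-6) = 6 ≠ 0.
So rank(C) ≥ 2; since C has 2 rows, rank(C) = 2.
rank(C) = 2 = n, so the pair (A, B) is completely controllable.

2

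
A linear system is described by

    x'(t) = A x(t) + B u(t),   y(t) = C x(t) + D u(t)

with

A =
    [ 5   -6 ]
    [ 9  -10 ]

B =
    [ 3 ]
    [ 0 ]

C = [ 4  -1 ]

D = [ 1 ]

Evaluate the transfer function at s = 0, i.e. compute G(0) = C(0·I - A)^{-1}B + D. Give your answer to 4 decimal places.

G(0) = C(-A)^{-1}B + D = -C A^{-1} B + D.
det A = 4, so A^{-1} = (1/4)·adj(A) = [[-5/2, 3/2], [-9/4, 5/4]]
A^{-1} B = [-15/2, -27/4]^T
C A^{-1} B = -93/4
G(0) = D - C A^{-1} B = 1 - (-93/4) = 97/4 ≈ 24.2500

24.2500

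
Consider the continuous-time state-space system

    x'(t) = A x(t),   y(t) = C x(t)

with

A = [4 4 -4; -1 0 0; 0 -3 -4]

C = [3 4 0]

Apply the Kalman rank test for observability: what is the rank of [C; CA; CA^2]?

3

CA = [[8, 12, -12]]
CA^2 = [[20, 68, 16]]
Observability matrix O = [C; CA; CA^2] = [[3, 4, 0], [8, 12, -12], [20, 68, 16]]
det(O) = 3·(12·16 - (-12)·68) - 4·(8·16 - (-12)·20) + 0·(8·68 - 12·20) = 3·1008 - 4·368 + 0·304 = 1552 ≠ 0, so rank(O) = 3.
rank(O) = 3 = n, so the pair (A, C) is completely observable.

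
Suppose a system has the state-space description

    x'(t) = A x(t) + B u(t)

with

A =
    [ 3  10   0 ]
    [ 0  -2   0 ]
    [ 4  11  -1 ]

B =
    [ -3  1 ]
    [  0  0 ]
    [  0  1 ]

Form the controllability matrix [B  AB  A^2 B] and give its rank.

2

AB = [[-9, 3], [0, 0], [-12, 3]]
A^2B = [[-27, 9], [0, 0], [-24, 9]]
Controllability matrix C = [B  AB  A^2B] = [[-3, 1, -9, 3, -27, 9], [0, 0, 0, 0, 0, 0], [0, 1, -12, 3, -24, 9]]
Row 2 of C is identically zero, so rank(C) ≤ 2.
The 2×2 minor from rows 1, 3, columns 1, 2 is (-3)·1 - 1·0 = -3 - 0 = -3 ≠ 0, so rank(C) = 2.
rank(C) = 2 < n = 3, so the pair (A, B) is not completely controllable.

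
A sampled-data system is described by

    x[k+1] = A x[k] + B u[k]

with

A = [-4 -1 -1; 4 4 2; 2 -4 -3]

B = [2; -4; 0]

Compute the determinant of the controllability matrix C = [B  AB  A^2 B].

AB = [[-4], [-8], [20]]
A^2B = [[4], [-8], [-36]]
Controllability matrix C = [B  AB  A^2B] = [[2, -4, 4], [-4, -8, -8], [0, 20, -36]]
Expanding along the first row, det(C) = 2·((-8)·(-36) - (-8)·20) - (-4)·((-4)·(-36) - (-8)·0) + 4·((-4)·20 - (-8)·0) = 2·448 - (-4)·144 + 4·(-80) = 1152
Since det(C) ≠ 0, rank(C) = 3 and the system is completely controllable.

1152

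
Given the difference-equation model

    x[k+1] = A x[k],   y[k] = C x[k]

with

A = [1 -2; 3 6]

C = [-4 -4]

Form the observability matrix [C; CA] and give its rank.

1

CA = [[-16, -16]]
Observability matrix O = [C; CA] = [[-4, -4], [-16, -16]]
Every row of O is a scalar multiple of row 1 = [-4, -4] (multipliers 1, 4), so the rows span a one-dimensional space.
O ≠ 0, hence rank(O) = 1.
rank(O) = 1 < n = 2, so the pair (A, C) is not completely observable.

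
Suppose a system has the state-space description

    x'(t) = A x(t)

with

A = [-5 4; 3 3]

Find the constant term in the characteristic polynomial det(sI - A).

For a 2×2 matrix, det(sI - A) = s^2 - (tr A)s + det A.
tr A = -2, det A = -27.
So p(s) = s^2 + 2s - 27.
The constant term is -27.

-27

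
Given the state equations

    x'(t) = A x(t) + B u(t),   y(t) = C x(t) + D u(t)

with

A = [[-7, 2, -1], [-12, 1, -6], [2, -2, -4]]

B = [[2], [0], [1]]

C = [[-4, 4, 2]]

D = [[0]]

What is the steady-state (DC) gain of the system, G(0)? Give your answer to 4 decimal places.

G(0) = C(-A)^{-1}B + D = -C A^{-1} B + D.
det A = -30, so A^{-1} = (1/-30)·adj(A) = [[8/15, -1/3, 11/30], [2, -1, 1], [-11/15, 1/3, -17/30]]
A^{-1} B = [43/30, 5, -61/30]^T
C A^{-1} B = 51/5
G(0) = D - C A^{-1} B = 0 - (51/5) = -51/5 ≈ -10.2000

-10.2000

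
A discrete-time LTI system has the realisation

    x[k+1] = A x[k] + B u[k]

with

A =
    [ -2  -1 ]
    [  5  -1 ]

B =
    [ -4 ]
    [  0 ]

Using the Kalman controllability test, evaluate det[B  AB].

80

AB = [[8], [-20]]
Controllability matrix C = [B  AB] = [[-4, 8], [0, -20]]
det(C) = (-4)·(-20) - 8·0 = 80 - 0 = 80
Since det(C) ≠ 0, rank(C) = 2 and the system is completely controllable.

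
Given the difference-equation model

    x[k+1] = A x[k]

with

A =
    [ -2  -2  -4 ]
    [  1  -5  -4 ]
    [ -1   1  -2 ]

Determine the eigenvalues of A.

-4, -3, -2

det(zI - A) = z^3 - (tr A)z^2 + (M11 + M22 + M33)z - det A, where Mii is the 2×2 principal minor of A obtained by deleting row i and column i.
tr A = (-2) + (-5) + (-2) = -9; M11 = (-5)·(-2) - (-4)·1 = 10 - (-4) = 14; M22 = (-2)·(-2) - (-4)·(-1) = 4 - 4 = 0; M33 = (-2)·(-5) - (-2)·1 = 10 - (-2) = 12; sum of minors = 26.
det A = (-2)·((-5)·(-2) - (-4)·1) - (-2)·(1·(-2) - (-4)·(-1)) + (-4)·(1·1 - (-5)·(-1)) = (-2)·14 - (-2)·(-6) + (-4)·(-4) = -24.
So p(z) = det(zI - A) = z^3 + 9z^2 + 26z + 24.
Rational-root test: any integer root divides 24. Testing small divisors, z = -2 works: p(-2) = -8 + 36 + (-52) + 24 = 0, so (z + 2) is a factor.
Dividing, p(z) = (z + 2)(z^2 + 7z + 12).
Factor z^2 + 7z + 12: two numbers with sum -7 and product 12 are -3 and -4, so z^2 + 7z + 12 = (z + 3)(z + 4).
Hence p(z) = (z + 2) (z + 3) (z + 4), with roots -4, -3, -2.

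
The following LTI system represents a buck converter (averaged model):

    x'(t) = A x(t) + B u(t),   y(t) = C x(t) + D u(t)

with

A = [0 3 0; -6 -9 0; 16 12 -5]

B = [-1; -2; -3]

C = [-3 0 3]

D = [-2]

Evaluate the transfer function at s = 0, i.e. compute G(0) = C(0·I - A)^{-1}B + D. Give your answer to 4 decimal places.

G(0) = C(-A)^{-1}B + D = -C A^{-1} B + D.
det A = -90, so A^{-1} = (1/-90)·adj(A) = [[-1/2, -1/6, 0], [1/3, 0, 0], [-4/5, -8/15, -1/5]]
A^{-1} B = [5/6, -1/3, 37/15]^T
C A^{-1} B = 49/10
G(0) = D - C A^{-1} B = -2 - (49/10) = -69/10 ≈ -6.9000

-6.9000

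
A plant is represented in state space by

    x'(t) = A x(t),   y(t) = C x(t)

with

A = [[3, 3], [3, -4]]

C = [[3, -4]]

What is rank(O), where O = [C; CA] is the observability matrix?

CA = [[-3, 25]]
Observability matrix O = [C; CA] = [[3, -4], [-3, 25]]
det(O) = 3·25 - (-4)·(-3) = 75 - 12 = 63 ≠ 0, so rank(O) = 2.
rank(O) = 2 = n, so the pair (A, C) is completely observable.

2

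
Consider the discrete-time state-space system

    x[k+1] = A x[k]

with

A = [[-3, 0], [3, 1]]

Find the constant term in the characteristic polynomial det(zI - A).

-3

For a 2×2 matrix, det(zI - A) = z^2 - (tr A)z + det A.
tr A = -2, det A = -3.
So p(z) = z^2 + 2z - 3.
The constant term is -3.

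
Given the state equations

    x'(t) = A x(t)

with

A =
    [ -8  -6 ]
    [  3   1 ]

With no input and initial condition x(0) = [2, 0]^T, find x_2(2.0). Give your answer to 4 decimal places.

det(sI - A) = s^2 - (tr A)s + det A, with tr A = (-8) + 1 = -7 and det A = (-8)·1 - (-6)·3 = -8 - (-18) = 10.
So p(s) = det(sI - A) = s^2 + 7s + 10.
Factor s^2 + 7s + 10: two numbers with sum -7 and product 10 are -2 and -5, so s^2 + 7s + 10 = (s + 2)(s + 5).
Hence p(s) = (s + 2) (s + 5), with roots -5, -2.
The eigenvalues -5, -2 are distinct and real, so A is diagonalisable and x(t) = e^{At} x(0) = V diag(e^{λ_i t}) V^{-1} x(0), where the columns of V are the eigenvectors.
λ = -5: A - (-5)I = [[-3, -6], [3, 6]]. Row 1 gives (-3)·v1 + (-6)·v2 = 0, so take v_1 = [-2, 1]^T.
λ = -2: A - (-2)I = [[-6, -6], [3, 3]]. Row 1 gives (-6)·v1 + (-6)·v2 = 0, so take v_2 = [1, -1]^T.
V = [v_1 v_2] = [[-2, 1], [1, -1]] has det V = 1, so V^{-1} = adj(V)/det V = [[-1, -1], [-1, -2]].
Modal coordinates z(0) = V^{-1} x(0): (-1)·2 + (-1)·0 = -2; (-1)·2 + (-2)·0 = -2; so z(0) = [-2, -2]^T.
x_2(t) = Σ_i (v_i)_2 · z_i(0) · e^{λ_i t} (row 2 of V times the modal terms).
x_2(2.0) = 1·(-2)·e^{-5·2.0} + (-1)·(-2)·e^{-2·2.0} = (-2)·0.000045 + 2·0.018316 = 0.0365.

0.0365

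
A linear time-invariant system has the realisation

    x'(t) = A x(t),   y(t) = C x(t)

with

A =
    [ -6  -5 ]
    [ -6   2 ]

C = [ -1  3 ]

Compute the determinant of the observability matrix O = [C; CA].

CA = [[-12, 11]]
Observability matrix O = [C; CA] = [[-1, 3], [-12, 11]]
det(O) = (-1)·11 - 3·(-12) = -11 - (-36) = 25
Since det(O) ≠ 0, rank(O) = 2 and the system is completely observable.

25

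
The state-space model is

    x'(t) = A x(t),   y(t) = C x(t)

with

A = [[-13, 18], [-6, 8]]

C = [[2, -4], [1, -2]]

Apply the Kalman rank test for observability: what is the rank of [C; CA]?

CA = [[-2, 4], [-1, 2]]
Observability matrix O = [C; CA] = [[2, -4], [1, -2], [-2, 4], [-1, 2]]
Every row of O is a scalar multiple of row 1 = [2, -4] (multipliers 1, 1/2, -1, -1/2), so the rows span a one-dimensional space.
O ≠ 0, hence rank(O) = 1.
rank(O) = 1 < n = 2, so the pair (A, C) is not completely observable.

1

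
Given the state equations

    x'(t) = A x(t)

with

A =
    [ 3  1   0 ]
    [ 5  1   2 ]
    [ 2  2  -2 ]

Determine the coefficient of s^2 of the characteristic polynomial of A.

Expand det(sI - A) for the 3×3 matrix.
p(s) = s^3 - 2s^2 - 14s + 4.
(Check: constant term = det(-A) = (-1)^3 det A = 4; coefficient of s^2 = -tr A = -2.)
The coefficient of s^2 is -2.

-2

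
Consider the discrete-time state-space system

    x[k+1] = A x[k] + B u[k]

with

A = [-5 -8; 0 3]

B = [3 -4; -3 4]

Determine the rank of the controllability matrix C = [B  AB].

AB = [[9, -12], [-9, 12]]
Controllability matrix C = [B  AB] = [[3, -4, 9, -12], [-3, 4, -9, 12]]
Every column of C is a scalar multiple of column 1 = [3, -3] (multipliers 1, -4/3, 3, -4), so the columns span a one-dimensional space.
C ≠ 0, hence rank(C) = 1.
rank(C) = 1 < n = 2, so the pair (A, B) is not completely controllable.

1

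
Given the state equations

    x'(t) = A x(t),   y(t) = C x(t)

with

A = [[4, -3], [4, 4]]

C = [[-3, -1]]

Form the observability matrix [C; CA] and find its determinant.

CA = [[-16, 5]]
Observability matrix O = [C; CA] = [[-3, -1], [-16, 5]]
det(O) = (-3)·5 - (-1)·(-16) = -15 - 16 = -31
Since det(O) ≠ 0, rank(O) = 2 and the system is completely observable.

-31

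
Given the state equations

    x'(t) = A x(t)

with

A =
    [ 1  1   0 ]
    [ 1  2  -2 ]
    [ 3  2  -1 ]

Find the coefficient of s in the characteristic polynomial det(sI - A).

2

Expand det(sI - A) for the 3×3 matrix.
p(s) = s^3 - 2s^2 + 2s + 3.
(Check: constant term = det(-A) = (-1)^3 det A = 3; coefficient of s^2 = -tr A = -2.)
The coefficient of s is 2.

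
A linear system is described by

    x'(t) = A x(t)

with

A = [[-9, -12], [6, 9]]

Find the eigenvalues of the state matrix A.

det(sI - A) = s^2 - (tr A)s + det A, with tr A = (-9) + 9 = 0 and det A = (-9)·9 - (-12)·6 = -81 - (-72) = -9.
So p(s) = det(sI - A) = s^2 - 9.
Factor s^2 - 9: two numbers with sum 0 and product -9 are 3 and -3, so s^2 - 9 = (s - 3)(s + 3).
Hence p(s) = (s - 3) (s + 3), with roots -3, 3.
At least one eigenvalue has non-negative real part, so the system is not asymptotically stable.

-3, 3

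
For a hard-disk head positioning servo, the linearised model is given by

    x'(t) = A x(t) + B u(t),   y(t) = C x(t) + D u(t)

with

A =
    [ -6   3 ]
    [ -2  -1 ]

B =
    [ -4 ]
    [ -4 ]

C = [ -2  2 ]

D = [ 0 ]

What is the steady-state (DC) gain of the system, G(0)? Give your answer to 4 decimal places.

0.0000

G(0) = C(-A)^{-1}B + D = -C A^{-1} B + D.
det A = 12, so A^{-1} = (1/12)·adj(A) = [[-1/12, -1/4], [1/6, -1/2]]
A^{-1} B = [4/3, 4/3]^T
C A^{-1} B = 0
G(0) = D - C A^{-1} B = 0 - (0) = 0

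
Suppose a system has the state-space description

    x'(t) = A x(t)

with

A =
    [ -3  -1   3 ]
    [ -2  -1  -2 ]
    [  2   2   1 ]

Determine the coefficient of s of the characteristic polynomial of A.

-5

Expand det(sI - A) for the 3×3 matrix.
p(s) = s^3 + 3s^2 - 5s + 13.
(Check: constant term = det(-A) = (-1)^3 det A = 13; coefficient of s^2 = -tr A = 3.)
The coefficient of s is -5.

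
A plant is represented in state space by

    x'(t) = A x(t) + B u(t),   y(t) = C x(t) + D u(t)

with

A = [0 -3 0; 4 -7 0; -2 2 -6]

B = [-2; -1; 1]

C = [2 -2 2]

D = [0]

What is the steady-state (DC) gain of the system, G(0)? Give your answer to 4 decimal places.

G(0) = C(-A)^{-1}B + D = -C A^{-1} B + D.
det A = -72, so A^{-1} = (1/-72)·adj(A) = [[-7/12, 1/4, 0], [-1/3, 0, 0], [1/12, -1/12, -1/6]]
A^{-1} B = [11/12, 2/3, -1/4]^T
C A^{-1} B = 0
G(0) = D - C A^{-1} B = 0 - (0) = 0

0.0000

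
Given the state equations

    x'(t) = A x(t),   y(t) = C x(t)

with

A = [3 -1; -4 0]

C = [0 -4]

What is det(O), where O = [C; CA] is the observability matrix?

CA = [[16, 0]]
Observability matrix O = [C; CA] = [[0, -4], [16, 0]]
det(O) = 0·0 - (-4)·16 = 0 - (-64) = 64
Since det(O) ≠ 0, rank(O) = 2 and the system is completely observable.

64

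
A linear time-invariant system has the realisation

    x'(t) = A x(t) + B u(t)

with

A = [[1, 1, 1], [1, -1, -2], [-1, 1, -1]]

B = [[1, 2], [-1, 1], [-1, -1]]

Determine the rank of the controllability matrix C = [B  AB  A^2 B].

3

AB = [[-1, 2], [4, 3], [-1, 0]]
A^2B = [[2, 5], [-3, -1], [6, 1]]
Controllability matrix C = [B  AB  A^2B] = [[1, 2, -1, 2, 2, 5], [-1, 1, 4, 3, -3, -1], [-1, -1, -1, 0, 6, 1]]
Take the 3×3 submatrix of C formed by columns 1, 2, 3: [[1, 2, -1], [-1, 1, 4], [-1, -1, -1]]. Its determinant is 1·(1·(-1) - 4·(-1)) - 2·((-1)·(-1) - 4·(-1)) + (-1)·((-1)·(-1) - 1·(-1)) = 1·3 - 2·5 + (-1)·2 = -9 ≠ 0.
So rank(C) ≥ 3; since C has 3 rows, rank(C) = 3.
rank(C) = 3 = n, so the pair (A, B) is completely controllable.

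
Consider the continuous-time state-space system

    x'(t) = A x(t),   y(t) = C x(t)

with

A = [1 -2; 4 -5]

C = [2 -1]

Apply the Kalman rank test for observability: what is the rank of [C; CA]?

CA = [[-2, 1]]
Observability matrix O = [C; CA] = [[2, -1], [-2, 1]]
Every row of O is a scalar multiple of row 1 = [2, -1] (multipliers 1, -1), so the rows span a one-dimensional space.
O ≠ 0, hence rank(O) = 1.
rank(O) = 1 < n = 2, so the pair (A, C) is not completely observable.

1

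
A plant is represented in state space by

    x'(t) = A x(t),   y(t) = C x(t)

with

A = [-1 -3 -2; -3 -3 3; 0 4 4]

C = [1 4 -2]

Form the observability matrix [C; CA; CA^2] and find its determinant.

-1347

CA = [[-13, -23, 2]]
CA^2 = [[82, 116, -35]]
Observability matrix O = [C; CA; CA^2] = [[1, 4, -2], [-13, -23, 2], [82, 116, -35]]
Expanding along the first row, det(O) = 1·((-23)·(-35) - 2·116) - 4·((-13)·(-35) - 2·82) + (-2)·((-13)·116 - (-23)·82) = 1·573 - 4·291 + (-2)·378 = -1347
Since det(O) ≠ 0, rank(O) = 3 and the system is completely observable.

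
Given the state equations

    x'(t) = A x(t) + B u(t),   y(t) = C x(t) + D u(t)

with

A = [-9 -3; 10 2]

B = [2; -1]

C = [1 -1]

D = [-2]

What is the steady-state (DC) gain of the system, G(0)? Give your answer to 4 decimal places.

-3.0000

G(0) = C(-A)^{-1}B + D = -C A^{-1} B + D.
det A = 12, so A^{-1} = (1/12)·adj(A) = [[1/6, 1/4], [-5/6, -3/4]]
A^{-1} B = [1/12, -11/12]^T
C A^{-1} B = 1
G(0) = D - C A^{-1} B = -2 - (1) = -3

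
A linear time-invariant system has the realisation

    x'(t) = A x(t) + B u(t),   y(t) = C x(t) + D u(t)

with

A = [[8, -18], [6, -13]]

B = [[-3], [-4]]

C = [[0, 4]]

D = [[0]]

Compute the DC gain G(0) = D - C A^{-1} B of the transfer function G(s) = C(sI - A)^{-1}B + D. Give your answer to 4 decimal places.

14.0000

G(0) = C(-A)^{-1}B + D = -C A^{-1} B + D.
det A = 4, so A^{-1} = (1/4)·adj(A) = [[-13/4, 9/2], [-3/2, 2]]
A^{-1} B = [-33/4, -7/2]^T
C A^{-1} B = -14
G(0) = D - C A^{-1} B = 0 - (-14) = 14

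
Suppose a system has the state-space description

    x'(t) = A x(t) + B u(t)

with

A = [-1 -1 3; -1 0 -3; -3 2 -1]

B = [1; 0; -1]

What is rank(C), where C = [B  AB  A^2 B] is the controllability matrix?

AB = [[-4], [2], [-2]]
A^2B = [[-4], [10], [18]]
Controllability matrix C = [B  AB  A^2B] = [[1, -4, -4], [0, 2, 10], [-1, -2, 18]]
det(C) = 1·(2·18 - 10·(-2)) - (-4)·(0·18 - 10·(-1)) + (-4)·(0·(-2) - 2·(-1)) = 1·56 - (-4)·10 + (-4)·2 = 88 ≠ 0, so rank(C) = 3.
rank(C) = 3 = n, so the pair (A, B) is completely controllable.

3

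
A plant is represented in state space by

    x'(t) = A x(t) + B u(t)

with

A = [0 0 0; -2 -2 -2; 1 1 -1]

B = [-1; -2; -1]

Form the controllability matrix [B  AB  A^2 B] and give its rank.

3

AB = [[0], [8], [-2]]
A^2B = [[0], [-12], [10]]
Controllability matrix C = [B  AB  A^2B] = [[-1, 0, 0], [-2, 8, -12], [-1, -2, 10]]
det(C) = (-1)·(8·10 - (-12)·(-2)) - 0·((-2)·10 - (-12)·(-1)) + 0·((-2)·(-2) - 8·(-1)) = (-1)·56 - 0·(-32) + 0·12 = -56 ≠ 0, so rank(C) = 3.
rank(C) = 3 = n, so the pair (A, B) is completely controllable.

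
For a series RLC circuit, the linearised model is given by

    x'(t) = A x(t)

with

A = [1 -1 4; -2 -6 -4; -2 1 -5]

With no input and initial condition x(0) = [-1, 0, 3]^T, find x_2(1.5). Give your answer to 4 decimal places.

-0.0193

det(sI - A) = s^3 - (tr A)s^2 + (M11 + M22 + M33)s - det A, where Mii is the 2×2 principal minor of A obtained by deleting row i and column i.
tr A = 1 + (-6) + (-5) = -10; M11 = (-6)·(-5) - (-4)·1 = 30 - (-4) = 34; M22 = 1·(-5) - 4·(-2) = -5 - (-8) = 3; M33 = 1·(-6) - (-1)·(-2) = -6 - 2 = -8; sum of minors = 29.
det A = 1·((-6)·(-5) - (-4)·1) - (-1)·((-2)·(-5) - (-4)·(-2)) + 4·((-2)·1 - (-6)·(-2)) = 1·34 - (-1)·2 + 4·(-14) = -20.
So p(s) = det(sI - A) = s^3 + 10s^2 + 29s + 20.
Rational-root test: any integer root divides 20. Testing small divisors, s = -1 works: p(-1) = -1 + 10 + (-29) + 20 = 0, so (s + 1) is a factor.
Dividing, p(s) = (s + 1)(s^2 + 9s + 20).
Factor s^2 + 9s + 20: two numbers with sum -9 and product 20 are -4 and -5, so s^2 + 9s + 20 = (s + 4)(s + 5).
Hence p(s) = (s + 1) (s + 4) (s + 5), with roots -5, -4, -1.
The eigenvalues -5, -4, -1 are distinct and real, so A is diagonalisable and x(t) = e^{At} x(0) = V diag(e^{λ_i t}) V^{-1} x(0), where the columns of V are the eigenvectors.
λ = -5: A - (-5)I = [[6, -1, 4], [-2, -1, -4], [-2, 1, 0]]. v must be orthogonal to every row; (row 1) × (row 2) = [8, 16, -8], so take v_1 = [-1, -2, 1]^T.
λ = -4: A - (-4)I = [[5, -1, 4], [-2, -2, -4], [-2, 1, -1]]. v must be orthogonal to every row; (row 1) × (row 2) = [12, 12, -12], so take v_2 = [1, 1, -1]^T.
λ = -1: A - (-1)I = [[2, -1, 4], [-2, -5, -4], [-2, 1, -4]]. v must be orthogonal to every row; (row 1) × (row 2) = [24, 0, -12], so take v_3 = [2, 0, -1]^T.
V = [v_1 v_2 v_3] = [[-1, 1, 2], [-2, 1, 0], [1, -1, -1]] has det V = 1, so V^{-1} = adj(V)/det V = [[-1, -1, -2], [-2, -1, -4], [1, 0, 1]].
Modal coordinates z(0) = V^{-1} x(0): (-1)·(-1) + (-1)·0 + (-2)·3 = -5; (-2)·(-1) + (-1)·0 + (-4)·3 = -10; 1·(-1) + 0·0 + 1·3 = 2; so z(0) = [-5, -10, 2]^T.
x_2(t) = Σ_i (v_i)_2 · z_i(0) · e^{λ_i t} (row 2 of V times the modal terms).
x_2(1.5) = (-2)·(-5)·e^{-5·1.5} + 1·(-10)·e^{-4·1.5} + 0·2·e^{-1·1.5} = 10·0.000553 + (-10)·0.002479 + 0·0.223130 = -0.0193.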